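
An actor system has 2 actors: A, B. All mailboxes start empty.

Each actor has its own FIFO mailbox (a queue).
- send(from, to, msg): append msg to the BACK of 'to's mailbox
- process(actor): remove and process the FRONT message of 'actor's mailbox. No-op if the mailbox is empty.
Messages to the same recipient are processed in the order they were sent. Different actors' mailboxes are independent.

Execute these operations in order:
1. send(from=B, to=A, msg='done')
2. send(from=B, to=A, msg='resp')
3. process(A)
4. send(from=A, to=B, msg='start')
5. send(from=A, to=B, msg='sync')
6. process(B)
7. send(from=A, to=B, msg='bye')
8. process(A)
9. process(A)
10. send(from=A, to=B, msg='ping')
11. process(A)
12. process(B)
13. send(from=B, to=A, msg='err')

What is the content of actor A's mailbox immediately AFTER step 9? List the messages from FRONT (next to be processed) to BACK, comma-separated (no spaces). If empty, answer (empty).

After 1 (send(from=B, to=A, msg='done')): A:[done] B:[]
After 2 (send(from=B, to=A, msg='resp')): A:[done,resp] B:[]
After 3 (process(A)): A:[resp] B:[]
After 4 (send(from=A, to=B, msg='start')): A:[resp] B:[start]
After 5 (send(from=A, to=B, msg='sync')): A:[resp] B:[start,sync]
After 6 (process(B)): A:[resp] B:[sync]
After 7 (send(from=A, to=B, msg='bye')): A:[resp] B:[sync,bye]
After 8 (process(A)): A:[] B:[sync,bye]
After 9 (process(A)): A:[] B:[sync,bye]

(empty)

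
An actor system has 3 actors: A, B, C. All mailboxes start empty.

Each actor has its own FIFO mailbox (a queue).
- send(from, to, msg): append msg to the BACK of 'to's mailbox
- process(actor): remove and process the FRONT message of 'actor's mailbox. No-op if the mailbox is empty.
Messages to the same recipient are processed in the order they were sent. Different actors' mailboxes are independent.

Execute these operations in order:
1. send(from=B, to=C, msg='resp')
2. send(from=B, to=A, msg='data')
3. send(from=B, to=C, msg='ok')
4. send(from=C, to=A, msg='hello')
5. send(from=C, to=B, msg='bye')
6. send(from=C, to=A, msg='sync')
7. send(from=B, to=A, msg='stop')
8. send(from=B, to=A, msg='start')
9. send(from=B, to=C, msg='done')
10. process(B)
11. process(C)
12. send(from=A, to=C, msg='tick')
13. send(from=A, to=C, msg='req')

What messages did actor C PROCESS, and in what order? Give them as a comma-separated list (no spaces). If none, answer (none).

After 1 (send(from=B, to=C, msg='resp')): A:[] B:[] C:[resp]
After 2 (send(from=B, to=A, msg='data')): A:[data] B:[] C:[resp]
After 3 (send(from=B, to=C, msg='ok')): A:[data] B:[] C:[resp,ok]
After 4 (send(from=C, to=A, msg='hello')): A:[data,hello] B:[] C:[resp,ok]
After 5 (send(from=C, to=B, msg='bye')): A:[data,hello] B:[bye] C:[resp,ok]
After 6 (send(from=C, to=A, msg='sync')): A:[data,hello,sync] B:[bye] C:[resp,ok]
After 7 (send(from=B, to=A, msg='stop')): A:[data,hello,sync,stop] B:[bye] C:[resp,ok]
After 8 (send(from=B, to=A, msg='start')): A:[data,hello,sync,stop,start] B:[bye] C:[resp,ok]
After 9 (send(from=B, to=C, msg='done')): A:[data,hello,sync,stop,start] B:[bye] C:[resp,ok,done]
After 10 (process(B)): A:[data,hello,sync,stop,start] B:[] C:[resp,ok,done]
After 11 (process(C)): A:[data,hello,sync,stop,start] B:[] C:[ok,done]
After 12 (send(from=A, to=C, msg='tick')): A:[data,hello,sync,stop,start] B:[] C:[ok,done,tick]
After 13 (send(from=A, to=C, msg='req')): A:[data,hello,sync,stop,start] B:[] C:[ok,done,tick,req]

Answer: resp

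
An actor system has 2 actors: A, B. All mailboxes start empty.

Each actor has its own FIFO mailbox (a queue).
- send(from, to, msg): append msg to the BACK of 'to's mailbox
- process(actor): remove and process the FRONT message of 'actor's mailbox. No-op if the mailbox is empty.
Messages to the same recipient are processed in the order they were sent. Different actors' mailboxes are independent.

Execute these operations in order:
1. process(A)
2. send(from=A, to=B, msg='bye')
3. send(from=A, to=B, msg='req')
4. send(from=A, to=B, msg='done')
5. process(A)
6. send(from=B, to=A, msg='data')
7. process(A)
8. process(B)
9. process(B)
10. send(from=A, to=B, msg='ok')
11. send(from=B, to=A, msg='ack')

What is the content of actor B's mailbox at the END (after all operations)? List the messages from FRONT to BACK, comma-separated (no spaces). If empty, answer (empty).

Answer: done,ok

Derivation:
After 1 (process(A)): A:[] B:[]
After 2 (send(from=A, to=B, msg='bye')): A:[] B:[bye]
After 3 (send(from=A, to=B, msg='req')): A:[] B:[bye,req]
After 4 (send(from=A, to=B, msg='done')): A:[] B:[bye,req,done]
After 5 (process(A)): A:[] B:[bye,req,done]
After 6 (send(from=B, to=A, msg='data')): A:[data] B:[bye,req,done]
After 7 (process(A)): A:[] B:[bye,req,done]
After 8 (process(B)): A:[] B:[req,done]
After 9 (process(B)): A:[] B:[done]
After 10 (send(from=A, to=B, msg='ok')): A:[] B:[done,ok]
After 11 (send(from=B, to=A, msg='ack')): A:[ack] B:[done,ok]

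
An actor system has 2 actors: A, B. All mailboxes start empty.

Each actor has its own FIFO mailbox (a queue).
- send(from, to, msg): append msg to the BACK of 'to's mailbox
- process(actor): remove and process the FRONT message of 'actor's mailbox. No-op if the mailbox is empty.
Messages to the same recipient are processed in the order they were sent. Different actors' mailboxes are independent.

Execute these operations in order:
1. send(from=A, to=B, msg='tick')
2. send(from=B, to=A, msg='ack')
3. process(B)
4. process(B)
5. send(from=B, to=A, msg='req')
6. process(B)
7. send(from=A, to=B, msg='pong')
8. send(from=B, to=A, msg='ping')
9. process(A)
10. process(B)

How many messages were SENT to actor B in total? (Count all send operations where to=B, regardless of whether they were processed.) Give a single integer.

After 1 (send(from=A, to=B, msg='tick')): A:[] B:[tick]
After 2 (send(from=B, to=A, msg='ack')): A:[ack] B:[tick]
After 3 (process(B)): A:[ack] B:[]
After 4 (process(B)): A:[ack] B:[]
After 5 (send(from=B, to=A, msg='req')): A:[ack,req] B:[]
After 6 (process(B)): A:[ack,req] B:[]
After 7 (send(from=A, to=B, msg='pong')): A:[ack,req] B:[pong]
After 8 (send(from=B, to=A, msg='ping')): A:[ack,req,ping] B:[pong]
After 9 (process(A)): A:[req,ping] B:[pong]
After 10 (process(B)): A:[req,ping] B:[]

Answer: 2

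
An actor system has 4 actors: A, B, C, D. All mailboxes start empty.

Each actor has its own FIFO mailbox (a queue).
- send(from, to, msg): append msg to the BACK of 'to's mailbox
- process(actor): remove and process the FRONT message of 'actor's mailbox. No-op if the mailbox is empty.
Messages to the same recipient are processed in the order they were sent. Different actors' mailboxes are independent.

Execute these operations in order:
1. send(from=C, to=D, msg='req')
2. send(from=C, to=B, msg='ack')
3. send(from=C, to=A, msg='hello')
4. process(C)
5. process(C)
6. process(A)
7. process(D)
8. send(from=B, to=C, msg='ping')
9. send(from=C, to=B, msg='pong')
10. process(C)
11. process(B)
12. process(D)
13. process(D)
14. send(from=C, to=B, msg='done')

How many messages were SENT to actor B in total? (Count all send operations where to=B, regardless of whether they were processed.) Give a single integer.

After 1 (send(from=C, to=D, msg='req')): A:[] B:[] C:[] D:[req]
After 2 (send(from=C, to=B, msg='ack')): A:[] B:[ack] C:[] D:[req]
After 3 (send(from=C, to=A, msg='hello')): A:[hello] B:[ack] C:[] D:[req]
After 4 (process(C)): A:[hello] B:[ack] C:[] D:[req]
After 5 (process(C)): A:[hello] B:[ack] C:[] D:[req]
After 6 (process(A)): A:[] B:[ack] C:[] D:[req]
After 7 (process(D)): A:[] B:[ack] C:[] D:[]
After 8 (send(from=B, to=C, msg='ping')): A:[] B:[ack] C:[ping] D:[]
After 9 (send(from=C, to=B, msg='pong')): A:[] B:[ack,pong] C:[ping] D:[]
After 10 (process(C)): A:[] B:[ack,pong] C:[] D:[]
After 11 (process(B)): A:[] B:[pong] C:[] D:[]
After 12 (process(D)): A:[] B:[pong] C:[] D:[]
After 13 (process(D)): A:[] B:[pong] C:[] D:[]
After 14 (send(from=C, to=B, msg='done')): A:[] B:[pong,done] C:[] D:[]

Answer: 3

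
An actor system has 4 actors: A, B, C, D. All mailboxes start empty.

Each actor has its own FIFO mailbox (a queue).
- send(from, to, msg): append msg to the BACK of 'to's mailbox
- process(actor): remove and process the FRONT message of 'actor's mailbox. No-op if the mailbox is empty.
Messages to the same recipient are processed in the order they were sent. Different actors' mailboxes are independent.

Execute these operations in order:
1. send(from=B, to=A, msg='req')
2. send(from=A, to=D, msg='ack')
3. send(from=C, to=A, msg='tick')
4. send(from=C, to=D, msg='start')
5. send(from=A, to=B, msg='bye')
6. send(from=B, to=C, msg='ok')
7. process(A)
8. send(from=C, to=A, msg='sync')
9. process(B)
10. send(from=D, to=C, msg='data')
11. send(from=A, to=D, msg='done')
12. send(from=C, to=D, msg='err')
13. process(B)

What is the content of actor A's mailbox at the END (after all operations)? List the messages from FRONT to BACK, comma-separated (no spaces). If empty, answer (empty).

Answer: tick,sync

Derivation:
After 1 (send(from=B, to=A, msg='req')): A:[req] B:[] C:[] D:[]
After 2 (send(from=A, to=D, msg='ack')): A:[req] B:[] C:[] D:[ack]
After 3 (send(from=C, to=A, msg='tick')): A:[req,tick] B:[] C:[] D:[ack]
After 4 (send(from=C, to=D, msg='start')): A:[req,tick] B:[] C:[] D:[ack,start]
After 5 (send(from=A, to=B, msg='bye')): A:[req,tick] B:[bye] C:[] D:[ack,start]
After 6 (send(from=B, to=C, msg='ok')): A:[req,tick] B:[bye] C:[ok] D:[ack,start]
After 7 (process(A)): A:[tick] B:[bye] C:[ok] D:[ack,start]
After 8 (send(from=C, to=A, msg='sync')): A:[tick,sync] B:[bye] C:[ok] D:[ack,start]
After 9 (process(B)): A:[tick,sync] B:[] C:[ok] D:[ack,start]
After 10 (send(from=D, to=C, msg='data')): A:[tick,sync] B:[] C:[ok,data] D:[ack,start]
After 11 (send(from=A, to=D, msg='done')): A:[tick,sync] B:[] C:[ok,data] D:[ack,start,done]
After 12 (send(from=C, to=D, msg='err')): A:[tick,sync] B:[] C:[ok,data] D:[ack,start,done,err]
After 13 (process(B)): A:[tick,sync] B:[] C:[ok,data] D:[ack,start,done,err]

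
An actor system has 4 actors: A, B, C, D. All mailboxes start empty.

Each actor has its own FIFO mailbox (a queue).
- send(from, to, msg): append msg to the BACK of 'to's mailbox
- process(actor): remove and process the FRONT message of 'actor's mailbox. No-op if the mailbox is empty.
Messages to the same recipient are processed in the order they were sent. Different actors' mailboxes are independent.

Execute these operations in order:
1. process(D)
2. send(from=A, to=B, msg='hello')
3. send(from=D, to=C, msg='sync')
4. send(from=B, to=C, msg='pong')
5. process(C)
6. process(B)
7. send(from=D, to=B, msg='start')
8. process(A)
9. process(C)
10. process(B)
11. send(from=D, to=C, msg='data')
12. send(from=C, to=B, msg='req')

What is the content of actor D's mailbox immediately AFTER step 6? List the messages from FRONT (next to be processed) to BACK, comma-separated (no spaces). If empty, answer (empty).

After 1 (process(D)): A:[] B:[] C:[] D:[]
After 2 (send(from=A, to=B, msg='hello')): A:[] B:[hello] C:[] D:[]
After 3 (send(from=D, to=C, msg='sync')): A:[] B:[hello] C:[sync] D:[]
After 4 (send(from=B, to=C, msg='pong')): A:[] B:[hello] C:[sync,pong] D:[]
After 5 (process(C)): A:[] B:[hello] C:[pong] D:[]
After 6 (process(B)): A:[] B:[] C:[pong] D:[]

(empty)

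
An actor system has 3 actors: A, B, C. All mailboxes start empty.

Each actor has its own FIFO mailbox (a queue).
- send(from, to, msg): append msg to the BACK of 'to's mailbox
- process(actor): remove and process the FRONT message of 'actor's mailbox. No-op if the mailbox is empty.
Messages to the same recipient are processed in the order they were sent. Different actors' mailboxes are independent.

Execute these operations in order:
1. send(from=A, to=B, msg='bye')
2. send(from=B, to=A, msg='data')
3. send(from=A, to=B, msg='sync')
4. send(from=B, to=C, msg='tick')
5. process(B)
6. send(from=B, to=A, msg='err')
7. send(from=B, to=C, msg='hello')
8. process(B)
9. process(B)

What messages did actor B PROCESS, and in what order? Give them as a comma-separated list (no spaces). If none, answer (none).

Answer: bye,sync

Derivation:
After 1 (send(from=A, to=B, msg='bye')): A:[] B:[bye] C:[]
After 2 (send(from=B, to=A, msg='data')): A:[data] B:[bye] C:[]
After 3 (send(from=A, to=B, msg='sync')): A:[data] B:[bye,sync] C:[]
After 4 (send(from=B, to=C, msg='tick')): A:[data] B:[bye,sync] C:[tick]
After 5 (process(B)): A:[data] B:[sync] C:[tick]
After 6 (send(from=B, to=A, msg='err')): A:[data,err] B:[sync] C:[tick]
After 7 (send(from=B, to=C, msg='hello')): A:[data,err] B:[sync] C:[tick,hello]
After 8 (process(B)): A:[data,err] B:[] C:[tick,hello]
After 9 (process(B)): A:[data,err] B:[] C:[tick,hello]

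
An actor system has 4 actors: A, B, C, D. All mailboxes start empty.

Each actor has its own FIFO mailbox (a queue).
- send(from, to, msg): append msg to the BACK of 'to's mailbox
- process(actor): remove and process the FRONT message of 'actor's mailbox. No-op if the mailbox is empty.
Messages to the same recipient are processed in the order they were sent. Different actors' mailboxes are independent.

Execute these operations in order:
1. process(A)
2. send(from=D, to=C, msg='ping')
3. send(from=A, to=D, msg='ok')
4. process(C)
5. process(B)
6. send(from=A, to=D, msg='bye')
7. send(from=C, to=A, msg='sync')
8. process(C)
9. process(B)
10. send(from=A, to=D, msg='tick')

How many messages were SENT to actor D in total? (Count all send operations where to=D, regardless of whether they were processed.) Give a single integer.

Answer: 3

Derivation:
After 1 (process(A)): A:[] B:[] C:[] D:[]
After 2 (send(from=D, to=C, msg='ping')): A:[] B:[] C:[ping] D:[]
After 3 (send(from=A, to=D, msg='ok')): A:[] B:[] C:[ping] D:[ok]
After 4 (process(C)): A:[] B:[] C:[] D:[ok]
After 5 (process(B)): A:[] B:[] C:[] D:[ok]
After 6 (send(from=A, to=D, msg='bye')): A:[] B:[] C:[] D:[ok,bye]
After 7 (send(from=C, to=A, msg='sync')): A:[sync] B:[] C:[] D:[ok,bye]
After 8 (process(C)): A:[sync] B:[] C:[] D:[ok,bye]
After 9 (process(B)): A:[sync] B:[] C:[] D:[ok,bye]
After 10 (send(from=A, to=D, msg='tick')): A:[sync] B:[] C:[] D:[ok,bye,tick]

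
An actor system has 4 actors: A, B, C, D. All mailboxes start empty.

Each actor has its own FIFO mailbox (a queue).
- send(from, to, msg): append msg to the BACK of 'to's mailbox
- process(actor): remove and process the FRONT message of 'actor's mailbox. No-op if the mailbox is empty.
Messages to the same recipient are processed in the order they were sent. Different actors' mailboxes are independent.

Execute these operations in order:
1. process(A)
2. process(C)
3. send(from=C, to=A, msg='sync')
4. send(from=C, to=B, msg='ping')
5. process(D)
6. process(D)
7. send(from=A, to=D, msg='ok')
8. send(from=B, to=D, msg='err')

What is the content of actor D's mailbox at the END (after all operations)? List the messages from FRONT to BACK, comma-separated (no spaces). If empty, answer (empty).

Answer: ok,err

Derivation:
After 1 (process(A)): A:[] B:[] C:[] D:[]
After 2 (process(C)): A:[] B:[] C:[] D:[]
After 3 (send(from=C, to=A, msg='sync')): A:[sync] B:[] C:[] D:[]
After 4 (send(from=C, to=B, msg='ping')): A:[sync] B:[ping] C:[] D:[]
After 5 (process(D)): A:[sync] B:[ping] C:[] D:[]
After 6 (process(D)): A:[sync] B:[ping] C:[] D:[]
After 7 (send(from=A, to=D, msg='ok')): A:[sync] B:[ping] C:[] D:[ok]
After 8 (send(from=B, to=D, msg='err')): A:[sync] B:[ping] C:[] D:[ok,err]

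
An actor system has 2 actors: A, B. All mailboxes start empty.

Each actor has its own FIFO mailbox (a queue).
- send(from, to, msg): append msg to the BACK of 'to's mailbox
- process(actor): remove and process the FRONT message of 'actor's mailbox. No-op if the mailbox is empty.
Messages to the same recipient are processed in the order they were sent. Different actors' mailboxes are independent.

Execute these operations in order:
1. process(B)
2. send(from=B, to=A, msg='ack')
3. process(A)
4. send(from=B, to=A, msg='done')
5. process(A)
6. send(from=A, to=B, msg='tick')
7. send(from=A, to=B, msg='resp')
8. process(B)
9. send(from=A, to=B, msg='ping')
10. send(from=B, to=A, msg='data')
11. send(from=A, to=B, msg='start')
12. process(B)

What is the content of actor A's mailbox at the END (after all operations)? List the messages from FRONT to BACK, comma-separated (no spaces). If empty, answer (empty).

Answer: data

Derivation:
After 1 (process(B)): A:[] B:[]
After 2 (send(from=B, to=A, msg='ack')): A:[ack] B:[]
After 3 (process(A)): A:[] B:[]
After 4 (send(from=B, to=A, msg='done')): A:[done] B:[]
After 5 (process(A)): A:[] B:[]
After 6 (send(from=A, to=B, msg='tick')): A:[] B:[tick]
After 7 (send(from=A, to=B, msg='resp')): A:[] B:[tick,resp]
After 8 (process(B)): A:[] B:[resp]
After 9 (send(from=A, to=B, msg='ping')): A:[] B:[resp,ping]
After 10 (send(from=B, to=A, msg='data')): A:[data] B:[resp,ping]
After 11 (send(from=A, to=B, msg='start')): A:[data] B:[resp,ping,start]
After 12 (process(B)): A:[data] B:[ping,start]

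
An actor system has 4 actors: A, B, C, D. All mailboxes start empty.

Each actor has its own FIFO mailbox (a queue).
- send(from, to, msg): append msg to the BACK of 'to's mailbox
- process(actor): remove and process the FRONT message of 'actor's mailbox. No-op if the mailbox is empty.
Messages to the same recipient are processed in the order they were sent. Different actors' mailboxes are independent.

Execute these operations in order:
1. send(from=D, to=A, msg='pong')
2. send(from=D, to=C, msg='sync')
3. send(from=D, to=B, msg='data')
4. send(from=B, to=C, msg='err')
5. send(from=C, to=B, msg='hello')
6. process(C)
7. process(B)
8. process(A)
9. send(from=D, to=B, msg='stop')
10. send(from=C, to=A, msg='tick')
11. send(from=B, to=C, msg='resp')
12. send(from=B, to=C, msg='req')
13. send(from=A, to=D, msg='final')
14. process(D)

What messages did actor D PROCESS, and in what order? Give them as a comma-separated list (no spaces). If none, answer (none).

After 1 (send(from=D, to=A, msg='pong')): A:[pong] B:[] C:[] D:[]
After 2 (send(from=D, to=C, msg='sync')): A:[pong] B:[] C:[sync] D:[]
After 3 (send(from=D, to=B, msg='data')): A:[pong] B:[data] C:[sync] D:[]
After 4 (send(from=B, to=C, msg='err')): A:[pong] B:[data] C:[sync,err] D:[]
After 5 (send(from=C, to=B, msg='hello')): A:[pong] B:[data,hello] C:[sync,err] D:[]
After 6 (process(C)): A:[pong] B:[data,hello] C:[err] D:[]
After 7 (process(B)): A:[pong] B:[hello] C:[err] D:[]
After 8 (process(A)): A:[] B:[hello] C:[err] D:[]
After 9 (send(from=D, to=B, msg='stop')): A:[] B:[hello,stop] C:[err] D:[]
After 10 (send(from=C, to=A, msg='tick')): A:[tick] B:[hello,stop] C:[err] D:[]
After 11 (send(from=B, to=C, msg='resp')): A:[tick] B:[hello,stop] C:[err,resp] D:[]
After 12 (send(from=B, to=C, msg='req')): A:[tick] B:[hello,stop] C:[err,resp,req] D:[]
After 13 (send(from=A, to=D, msg='final')): A:[tick] B:[hello,stop] C:[err,resp,req] D:[final]
After 14 (process(D)): A:[tick] B:[hello,stop] C:[err,resp,req] D:[]

Answer: final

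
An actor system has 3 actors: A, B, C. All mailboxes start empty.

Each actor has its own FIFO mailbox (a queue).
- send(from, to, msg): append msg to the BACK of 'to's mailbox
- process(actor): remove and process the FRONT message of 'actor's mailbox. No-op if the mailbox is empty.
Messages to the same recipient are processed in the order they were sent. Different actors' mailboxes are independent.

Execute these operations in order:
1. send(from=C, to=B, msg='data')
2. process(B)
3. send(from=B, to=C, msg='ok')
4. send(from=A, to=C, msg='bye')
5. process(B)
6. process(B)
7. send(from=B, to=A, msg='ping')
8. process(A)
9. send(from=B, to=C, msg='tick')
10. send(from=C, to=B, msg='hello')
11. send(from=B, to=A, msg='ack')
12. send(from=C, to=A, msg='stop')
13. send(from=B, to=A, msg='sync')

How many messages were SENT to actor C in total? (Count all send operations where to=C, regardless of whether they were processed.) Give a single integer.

After 1 (send(from=C, to=B, msg='data')): A:[] B:[data] C:[]
After 2 (process(B)): A:[] B:[] C:[]
After 3 (send(from=B, to=C, msg='ok')): A:[] B:[] C:[ok]
After 4 (send(from=A, to=C, msg='bye')): A:[] B:[] C:[ok,bye]
After 5 (process(B)): A:[] B:[] C:[ok,bye]
After 6 (process(B)): A:[] B:[] C:[ok,bye]
After 7 (send(from=B, to=A, msg='ping')): A:[ping] B:[] C:[ok,bye]
After 8 (process(A)): A:[] B:[] C:[ok,bye]
After 9 (send(from=B, to=C, msg='tick')): A:[] B:[] C:[ok,bye,tick]
After 10 (send(from=C, to=B, msg='hello')): A:[] B:[hello] C:[ok,bye,tick]
After 11 (send(from=B, to=A, msg='ack')): A:[ack] B:[hello] C:[ok,bye,tick]
After 12 (send(from=C, to=A, msg='stop')): A:[ack,stop] B:[hello] C:[ok,bye,tick]
After 13 (send(from=B, to=A, msg='sync')): A:[ack,stop,sync] B:[hello] C:[ok,bye,tick]

Answer: 3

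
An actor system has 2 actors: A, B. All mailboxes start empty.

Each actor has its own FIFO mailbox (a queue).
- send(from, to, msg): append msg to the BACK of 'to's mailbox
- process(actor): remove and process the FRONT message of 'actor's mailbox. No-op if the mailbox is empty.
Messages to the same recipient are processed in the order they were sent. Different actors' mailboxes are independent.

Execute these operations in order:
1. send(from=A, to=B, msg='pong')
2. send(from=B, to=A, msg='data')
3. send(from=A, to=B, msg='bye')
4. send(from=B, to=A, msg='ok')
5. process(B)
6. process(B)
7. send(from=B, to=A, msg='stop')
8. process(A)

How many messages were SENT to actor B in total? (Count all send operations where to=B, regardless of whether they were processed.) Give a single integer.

Answer: 2

Derivation:
After 1 (send(from=A, to=B, msg='pong')): A:[] B:[pong]
After 2 (send(from=B, to=A, msg='data')): A:[data] B:[pong]
After 3 (send(from=A, to=B, msg='bye')): A:[data] B:[pong,bye]
After 4 (send(from=B, to=A, msg='ok')): A:[data,ok] B:[pong,bye]
After 5 (process(B)): A:[data,ok] B:[bye]
After 6 (process(B)): A:[data,ok] B:[]
After 7 (send(from=B, to=A, msg='stop')): A:[data,ok,stop] B:[]
After 8 (process(A)): A:[ok,stop] B:[]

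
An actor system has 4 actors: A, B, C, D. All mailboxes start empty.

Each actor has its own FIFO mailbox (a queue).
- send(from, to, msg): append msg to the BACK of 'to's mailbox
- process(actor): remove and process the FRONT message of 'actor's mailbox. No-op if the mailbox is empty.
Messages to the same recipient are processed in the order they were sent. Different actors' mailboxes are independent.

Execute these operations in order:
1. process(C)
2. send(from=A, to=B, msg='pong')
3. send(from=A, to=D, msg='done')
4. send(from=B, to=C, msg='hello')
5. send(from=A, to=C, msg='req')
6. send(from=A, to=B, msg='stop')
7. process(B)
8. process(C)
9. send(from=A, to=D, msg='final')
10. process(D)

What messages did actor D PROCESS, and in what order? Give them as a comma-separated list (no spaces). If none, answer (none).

Answer: done

Derivation:
After 1 (process(C)): A:[] B:[] C:[] D:[]
After 2 (send(from=A, to=B, msg='pong')): A:[] B:[pong] C:[] D:[]
After 3 (send(from=A, to=D, msg='done')): A:[] B:[pong] C:[] D:[done]
After 4 (send(from=B, to=C, msg='hello')): A:[] B:[pong] C:[hello] D:[done]
After 5 (send(from=A, to=C, msg='req')): A:[] B:[pong] C:[hello,req] D:[done]
After 6 (send(from=A, to=B, msg='stop')): A:[] B:[pong,stop] C:[hello,req] D:[done]
After 7 (process(B)): A:[] B:[stop] C:[hello,req] D:[done]
After 8 (process(C)): A:[] B:[stop] C:[req] D:[done]
After 9 (send(from=A, to=D, msg='final')): A:[] B:[stop] C:[req] D:[done,final]
After 10 (process(D)): A:[] B:[stop] C:[req] D:[final]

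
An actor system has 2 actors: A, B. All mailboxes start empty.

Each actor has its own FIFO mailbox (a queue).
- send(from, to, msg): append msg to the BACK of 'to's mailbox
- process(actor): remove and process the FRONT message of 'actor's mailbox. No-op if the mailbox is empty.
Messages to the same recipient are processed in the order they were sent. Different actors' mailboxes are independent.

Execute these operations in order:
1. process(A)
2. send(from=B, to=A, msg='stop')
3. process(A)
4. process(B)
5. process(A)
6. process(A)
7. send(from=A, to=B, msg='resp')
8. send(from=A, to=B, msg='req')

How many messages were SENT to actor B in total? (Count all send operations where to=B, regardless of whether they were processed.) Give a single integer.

Answer: 2

Derivation:
After 1 (process(A)): A:[] B:[]
After 2 (send(from=B, to=A, msg='stop')): A:[stop] B:[]
After 3 (process(A)): A:[] B:[]
After 4 (process(B)): A:[] B:[]
After 5 (process(A)): A:[] B:[]
After 6 (process(A)): A:[] B:[]
After 7 (send(from=A, to=B, msg='resp')): A:[] B:[resp]
After 8 (send(from=A, to=B, msg='req')): A:[] B:[resp,req]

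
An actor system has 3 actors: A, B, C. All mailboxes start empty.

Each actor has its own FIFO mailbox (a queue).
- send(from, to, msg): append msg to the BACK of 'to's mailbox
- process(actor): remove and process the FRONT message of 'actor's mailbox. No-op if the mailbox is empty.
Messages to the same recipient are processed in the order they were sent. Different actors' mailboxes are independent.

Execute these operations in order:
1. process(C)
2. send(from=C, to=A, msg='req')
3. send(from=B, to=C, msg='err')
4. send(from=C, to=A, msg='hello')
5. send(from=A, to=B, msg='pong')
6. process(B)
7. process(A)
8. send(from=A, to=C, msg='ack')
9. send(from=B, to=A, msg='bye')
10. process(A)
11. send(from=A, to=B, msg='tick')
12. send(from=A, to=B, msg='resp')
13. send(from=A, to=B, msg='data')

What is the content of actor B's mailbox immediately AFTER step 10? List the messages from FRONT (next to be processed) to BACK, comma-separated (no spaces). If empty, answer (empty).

After 1 (process(C)): A:[] B:[] C:[]
After 2 (send(from=C, to=A, msg='req')): A:[req] B:[] C:[]
After 3 (send(from=B, to=C, msg='err')): A:[req] B:[] C:[err]
After 4 (send(from=C, to=A, msg='hello')): A:[req,hello] B:[] C:[err]
After 5 (send(from=A, to=B, msg='pong')): A:[req,hello] B:[pong] C:[err]
After 6 (process(B)): A:[req,hello] B:[] C:[err]
After 7 (process(A)): A:[hello] B:[] C:[err]
After 8 (send(from=A, to=C, msg='ack')): A:[hello] B:[] C:[err,ack]
After 9 (send(from=B, to=A, msg='bye')): A:[hello,bye] B:[] C:[err,ack]
After 10 (process(A)): A:[bye] B:[] C:[err,ack]

(empty)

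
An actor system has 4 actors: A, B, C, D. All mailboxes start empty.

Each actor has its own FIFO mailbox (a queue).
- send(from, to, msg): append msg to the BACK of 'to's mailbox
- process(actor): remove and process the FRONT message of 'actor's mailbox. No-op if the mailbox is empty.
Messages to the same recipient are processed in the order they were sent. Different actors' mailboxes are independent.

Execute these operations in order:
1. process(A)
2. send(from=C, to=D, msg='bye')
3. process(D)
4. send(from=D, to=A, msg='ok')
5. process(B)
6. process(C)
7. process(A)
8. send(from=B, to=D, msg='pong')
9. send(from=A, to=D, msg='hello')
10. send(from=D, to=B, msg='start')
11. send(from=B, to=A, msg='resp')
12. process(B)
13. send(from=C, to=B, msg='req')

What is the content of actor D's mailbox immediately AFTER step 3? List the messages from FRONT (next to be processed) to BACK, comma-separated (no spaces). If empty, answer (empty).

After 1 (process(A)): A:[] B:[] C:[] D:[]
After 2 (send(from=C, to=D, msg='bye')): A:[] B:[] C:[] D:[bye]
After 3 (process(D)): A:[] B:[] C:[] D:[]

(empty)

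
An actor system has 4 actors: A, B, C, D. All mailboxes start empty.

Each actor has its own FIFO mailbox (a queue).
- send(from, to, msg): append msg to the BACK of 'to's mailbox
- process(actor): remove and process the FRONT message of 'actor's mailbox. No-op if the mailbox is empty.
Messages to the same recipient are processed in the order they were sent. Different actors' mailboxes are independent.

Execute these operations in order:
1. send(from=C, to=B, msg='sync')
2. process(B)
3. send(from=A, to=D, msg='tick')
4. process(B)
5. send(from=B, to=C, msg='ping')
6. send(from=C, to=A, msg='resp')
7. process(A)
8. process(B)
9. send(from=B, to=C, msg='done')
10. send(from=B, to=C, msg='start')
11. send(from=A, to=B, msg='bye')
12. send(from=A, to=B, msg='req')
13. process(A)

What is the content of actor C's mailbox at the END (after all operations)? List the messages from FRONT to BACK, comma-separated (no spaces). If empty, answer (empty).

Answer: ping,done,start

Derivation:
After 1 (send(from=C, to=B, msg='sync')): A:[] B:[sync] C:[] D:[]
After 2 (process(B)): A:[] B:[] C:[] D:[]
After 3 (send(from=A, to=D, msg='tick')): A:[] B:[] C:[] D:[tick]
After 4 (process(B)): A:[] B:[] C:[] D:[tick]
After 5 (send(from=B, to=C, msg='ping')): A:[] B:[] C:[ping] D:[tick]
After 6 (send(from=C, to=A, msg='resp')): A:[resp] B:[] C:[ping] D:[tick]
After 7 (process(A)): A:[] B:[] C:[ping] D:[tick]
After 8 (process(B)): A:[] B:[] C:[ping] D:[tick]
After 9 (send(from=B, to=C, msg='done')): A:[] B:[] C:[ping,done] D:[tick]
After 10 (send(from=B, to=C, msg='start')): A:[] B:[] C:[ping,done,start] D:[tick]
After 11 (send(from=A, to=B, msg='bye')): A:[] B:[bye] C:[ping,done,start] D:[tick]
After 12 (send(from=A, to=B, msg='req')): A:[] B:[bye,req] C:[ping,done,start] D:[tick]
After 13 (process(A)): A:[] B:[bye,req] C:[ping,done,start] D:[tick]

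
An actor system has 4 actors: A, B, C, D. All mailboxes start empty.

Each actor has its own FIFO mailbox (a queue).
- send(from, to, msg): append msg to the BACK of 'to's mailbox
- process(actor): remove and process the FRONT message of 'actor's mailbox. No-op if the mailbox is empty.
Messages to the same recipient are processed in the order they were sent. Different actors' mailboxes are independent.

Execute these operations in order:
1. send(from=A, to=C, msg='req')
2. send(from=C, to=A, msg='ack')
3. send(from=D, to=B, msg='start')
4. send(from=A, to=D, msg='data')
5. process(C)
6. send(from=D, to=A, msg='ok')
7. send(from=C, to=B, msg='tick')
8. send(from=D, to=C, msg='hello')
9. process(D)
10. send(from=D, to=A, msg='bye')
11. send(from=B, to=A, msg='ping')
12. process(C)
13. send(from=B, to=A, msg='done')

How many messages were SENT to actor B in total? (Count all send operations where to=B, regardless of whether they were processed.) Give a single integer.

After 1 (send(from=A, to=C, msg='req')): A:[] B:[] C:[req] D:[]
After 2 (send(from=C, to=A, msg='ack')): A:[ack] B:[] C:[req] D:[]
After 3 (send(from=D, to=B, msg='start')): A:[ack] B:[start] C:[req] D:[]
After 4 (send(from=A, to=D, msg='data')): A:[ack] B:[start] C:[req] D:[data]
After 5 (process(C)): A:[ack] B:[start] C:[] D:[data]
After 6 (send(from=D, to=A, msg='ok')): A:[ack,ok] B:[start] C:[] D:[data]
After 7 (send(from=C, to=B, msg='tick')): A:[ack,ok] B:[start,tick] C:[] D:[data]
After 8 (send(from=D, to=C, msg='hello')): A:[ack,ok] B:[start,tick] C:[hello] D:[data]
After 9 (process(D)): A:[ack,ok] B:[start,tick] C:[hello] D:[]
After 10 (send(from=D, to=A, msg='bye')): A:[ack,ok,bye] B:[start,tick] C:[hello] D:[]
After 11 (send(from=B, to=A, msg='ping')): A:[ack,ok,bye,ping] B:[start,tick] C:[hello] D:[]
After 12 (process(C)): A:[ack,ok,bye,ping] B:[start,tick] C:[] D:[]
After 13 (send(from=B, to=A, msg='done')): A:[ack,ok,bye,ping,done] B:[start,tick] C:[] D:[]

Answer: 2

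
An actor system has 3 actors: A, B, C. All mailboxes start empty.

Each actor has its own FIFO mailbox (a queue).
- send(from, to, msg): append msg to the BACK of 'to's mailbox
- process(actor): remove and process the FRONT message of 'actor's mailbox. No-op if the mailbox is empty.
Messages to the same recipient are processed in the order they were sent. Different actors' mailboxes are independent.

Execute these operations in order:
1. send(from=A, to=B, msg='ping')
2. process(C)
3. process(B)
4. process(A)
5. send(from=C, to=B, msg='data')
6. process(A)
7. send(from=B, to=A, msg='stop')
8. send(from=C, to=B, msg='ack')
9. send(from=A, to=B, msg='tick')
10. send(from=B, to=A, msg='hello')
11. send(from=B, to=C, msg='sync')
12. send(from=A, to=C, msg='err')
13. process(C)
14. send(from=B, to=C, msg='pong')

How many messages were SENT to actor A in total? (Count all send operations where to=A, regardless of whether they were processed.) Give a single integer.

Answer: 2

Derivation:
After 1 (send(from=A, to=B, msg='ping')): A:[] B:[ping] C:[]
After 2 (process(C)): A:[] B:[ping] C:[]
After 3 (process(B)): A:[] B:[] C:[]
After 4 (process(A)): A:[] B:[] C:[]
After 5 (send(from=C, to=B, msg='data')): A:[] B:[data] C:[]
After 6 (process(A)): A:[] B:[data] C:[]
After 7 (send(from=B, to=A, msg='stop')): A:[stop] B:[data] C:[]
After 8 (send(from=C, to=B, msg='ack')): A:[stop] B:[data,ack] C:[]
After 9 (send(from=A, to=B, msg='tick')): A:[stop] B:[data,ack,tick] C:[]
After 10 (send(from=B, to=A, msg='hello')): A:[stop,hello] B:[data,ack,tick] C:[]
After 11 (send(from=B, to=C, msg='sync')): A:[stop,hello] B:[data,ack,tick] C:[sync]
After 12 (send(from=A, to=C, msg='err')): A:[stop,hello] B:[data,ack,tick] C:[sync,err]
After 13 (process(C)): A:[stop,hello] B:[data,ack,tick] C:[err]
After 14 (send(from=B, to=C, msg='pong')): A:[stop,hello] B:[data,ack,tick] C:[err,pong]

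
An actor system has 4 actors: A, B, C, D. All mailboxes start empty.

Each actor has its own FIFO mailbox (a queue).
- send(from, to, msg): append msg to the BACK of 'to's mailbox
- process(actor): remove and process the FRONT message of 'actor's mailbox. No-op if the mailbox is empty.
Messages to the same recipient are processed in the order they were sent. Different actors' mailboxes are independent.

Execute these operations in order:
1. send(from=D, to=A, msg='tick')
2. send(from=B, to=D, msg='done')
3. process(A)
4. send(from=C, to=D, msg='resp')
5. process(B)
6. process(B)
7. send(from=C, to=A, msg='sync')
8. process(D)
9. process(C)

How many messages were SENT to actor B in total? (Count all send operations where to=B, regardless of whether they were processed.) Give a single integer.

After 1 (send(from=D, to=A, msg='tick')): A:[tick] B:[] C:[] D:[]
After 2 (send(from=B, to=D, msg='done')): A:[tick] B:[] C:[] D:[done]
After 3 (process(A)): A:[] B:[] C:[] D:[done]
After 4 (send(from=C, to=D, msg='resp')): A:[] B:[] C:[] D:[done,resp]
After 5 (process(B)): A:[] B:[] C:[] D:[done,resp]
After 6 (process(B)): A:[] B:[] C:[] D:[done,resp]
After 7 (send(from=C, to=A, msg='sync')): A:[sync] B:[] C:[] D:[done,resp]
After 8 (process(D)): A:[sync] B:[] C:[] D:[resp]
After 9 (process(C)): A:[sync] B:[] C:[] D:[resp]

Answer: 0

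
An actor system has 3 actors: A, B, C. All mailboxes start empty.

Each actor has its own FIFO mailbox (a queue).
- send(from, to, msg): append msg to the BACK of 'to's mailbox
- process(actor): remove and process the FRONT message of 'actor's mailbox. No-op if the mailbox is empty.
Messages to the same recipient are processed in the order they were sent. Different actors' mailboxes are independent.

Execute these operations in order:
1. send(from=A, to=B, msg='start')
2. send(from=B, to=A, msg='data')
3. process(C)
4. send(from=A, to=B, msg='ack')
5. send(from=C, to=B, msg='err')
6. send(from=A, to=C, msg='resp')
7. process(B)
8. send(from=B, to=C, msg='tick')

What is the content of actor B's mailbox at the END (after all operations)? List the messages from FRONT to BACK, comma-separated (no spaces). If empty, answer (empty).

After 1 (send(from=A, to=B, msg='start')): A:[] B:[start] C:[]
After 2 (send(from=B, to=A, msg='data')): A:[data] B:[start] C:[]
After 3 (process(C)): A:[data] B:[start] C:[]
After 4 (send(from=A, to=B, msg='ack')): A:[data] B:[start,ack] C:[]
After 5 (send(from=C, to=B, msg='err')): A:[data] B:[start,ack,err] C:[]
After 6 (send(from=A, to=C, msg='resp')): A:[data] B:[start,ack,err] C:[resp]
After 7 (process(B)): A:[data] B:[ack,err] C:[resp]
After 8 (send(from=B, to=C, msg='tick')): A:[data] B:[ack,err] C:[resp,tick]

Answer: ack,err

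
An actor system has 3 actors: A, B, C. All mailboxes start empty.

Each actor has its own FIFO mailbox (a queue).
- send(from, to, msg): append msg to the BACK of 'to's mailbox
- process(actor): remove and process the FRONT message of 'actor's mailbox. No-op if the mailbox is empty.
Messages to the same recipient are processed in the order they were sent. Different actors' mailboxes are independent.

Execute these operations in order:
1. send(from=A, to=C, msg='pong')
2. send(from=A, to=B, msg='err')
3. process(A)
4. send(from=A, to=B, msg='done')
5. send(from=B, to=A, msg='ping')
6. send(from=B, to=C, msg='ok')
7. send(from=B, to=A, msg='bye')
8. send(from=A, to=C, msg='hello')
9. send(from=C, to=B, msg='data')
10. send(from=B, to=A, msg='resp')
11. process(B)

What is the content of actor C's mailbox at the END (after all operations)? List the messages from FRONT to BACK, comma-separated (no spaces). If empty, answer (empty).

After 1 (send(from=A, to=C, msg='pong')): A:[] B:[] C:[pong]
After 2 (send(from=A, to=B, msg='err')): A:[] B:[err] C:[pong]
After 3 (process(A)): A:[] B:[err] C:[pong]
After 4 (send(from=A, to=B, msg='done')): A:[] B:[err,done] C:[pong]
After 5 (send(from=B, to=A, msg='ping')): A:[ping] B:[err,done] C:[pong]
After 6 (send(from=B, to=C, msg='ok')): A:[ping] B:[err,done] C:[pong,ok]
After 7 (send(from=B, to=A, msg='bye')): A:[ping,bye] B:[err,done] C:[pong,ok]
After 8 (send(from=A, to=C, msg='hello')): A:[ping,bye] B:[err,done] C:[pong,ok,hello]
After 9 (send(from=C, to=B, msg='data')): A:[ping,bye] B:[err,done,data] C:[pong,ok,hello]
After 10 (send(from=B, to=A, msg='resp')): A:[ping,bye,resp] B:[err,done,data] C:[pong,ok,hello]
After 11 (process(B)): A:[ping,bye,resp] B:[done,data] C:[pong,ok,hello]

Answer: pong,ok,hello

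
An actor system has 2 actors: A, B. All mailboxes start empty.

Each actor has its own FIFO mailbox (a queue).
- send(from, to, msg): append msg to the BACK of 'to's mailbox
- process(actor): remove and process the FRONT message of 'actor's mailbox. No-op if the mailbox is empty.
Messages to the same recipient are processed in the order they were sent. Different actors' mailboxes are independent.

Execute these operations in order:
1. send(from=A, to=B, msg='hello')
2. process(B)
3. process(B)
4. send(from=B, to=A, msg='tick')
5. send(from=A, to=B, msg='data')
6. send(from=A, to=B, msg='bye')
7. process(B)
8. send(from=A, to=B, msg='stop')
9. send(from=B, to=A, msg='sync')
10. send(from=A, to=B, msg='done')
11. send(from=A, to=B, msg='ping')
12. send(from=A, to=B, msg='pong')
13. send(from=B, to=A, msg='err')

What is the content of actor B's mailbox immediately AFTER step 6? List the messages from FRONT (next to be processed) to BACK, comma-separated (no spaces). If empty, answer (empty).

After 1 (send(from=A, to=B, msg='hello')): A:[] B:[hello]
After 2 (process(B)): A:[] B:[]
After 3 (process(B)): A:[] B:[]
After 4 (send(from=B, to=A, msg='tick')): A:[tick] B:[]
After 5 (send(from=A, to=B, msg='data')): A:[tick] B:[data]
After 6 (send(from=A, to=B, msg='bye')): A:[tick] B:[data,bye]

data,bye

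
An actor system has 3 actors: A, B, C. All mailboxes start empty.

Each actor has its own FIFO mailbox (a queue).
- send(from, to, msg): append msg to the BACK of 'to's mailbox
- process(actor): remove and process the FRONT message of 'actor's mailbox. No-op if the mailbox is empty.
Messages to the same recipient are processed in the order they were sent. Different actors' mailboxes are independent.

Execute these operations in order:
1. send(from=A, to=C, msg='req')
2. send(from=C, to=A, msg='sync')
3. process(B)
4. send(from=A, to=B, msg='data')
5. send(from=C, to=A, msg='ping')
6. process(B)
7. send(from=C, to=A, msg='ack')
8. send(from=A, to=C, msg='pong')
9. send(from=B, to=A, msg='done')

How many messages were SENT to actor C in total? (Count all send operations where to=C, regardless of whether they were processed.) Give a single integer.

After 1 (send(from=A, to=C, msg='req')): A:[] B:[] C:[req]
After 2 (send(from=C, to=A, msg='sync')): A:[sync] B:[] C:[req]
After 3 (process(B)): A:[sync] B:[] C:[req]
After 4 (send(from=A, to=B, msg='data')): A:[sync] B:[data] C:[req]
After 5 (send(from=C, to=A, msg='ping')): A:[sync,ping] B:[data] C:[req]
After 6 (process(B)): A:[sync,ping] B:[] C:[req]
After 7 (send(from=C, to=A, msg='ack')): A:[sync,ping,ack] B:[] C:[req]
After 8 (send(from=A, to=C, msg='pong')): A:[sync,ping,ack] B:[] C:[req,pong]
After 9 (send(from=B, to=A, msg='done')): A:[sync,ping,ack,done] B:[] C:[req,pong]

Answer: 2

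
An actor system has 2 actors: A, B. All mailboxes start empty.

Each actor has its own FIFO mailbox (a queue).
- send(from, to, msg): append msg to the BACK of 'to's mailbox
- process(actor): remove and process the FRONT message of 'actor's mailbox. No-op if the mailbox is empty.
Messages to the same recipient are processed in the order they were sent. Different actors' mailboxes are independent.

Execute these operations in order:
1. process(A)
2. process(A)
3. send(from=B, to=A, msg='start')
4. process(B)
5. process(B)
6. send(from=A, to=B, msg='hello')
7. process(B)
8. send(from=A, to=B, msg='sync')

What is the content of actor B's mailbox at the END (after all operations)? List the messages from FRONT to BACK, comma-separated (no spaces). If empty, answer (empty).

Answer: sync

Derivation:
After 1 (process(A)): A:[] B:[]
After 2 (process(A)): A:[] B:[]
After 3 (send(from=B, to=A, msg='start')): A:[start] B:[]
After 4 (process(B)): A:[start] B:[]
After 5 (process(B)): A:[start] B:[]
After 6 (send(from=A, to=B, msg='hello')): A:[start] B:[hello]
After 7 (process(B)): A:[start] B:[]
After 8 (send(from=A, to=B, msg='sync')): A:[start] B:[sync]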